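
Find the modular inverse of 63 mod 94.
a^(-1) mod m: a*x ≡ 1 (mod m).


Use the extended Euclidean algorithm on (94, 63); each row r = 94*s + 63*t:
r=94, s=1, t=0
r=63, s=0, t=1
q=1: r=31, s=1, t=-1   [94*(1) + 63*(-1) = 31]
q=2: r=1, s=-2, t=3   [94*(-2) + 63*(3) = 1]
q=31: r=0, s=63, t=-94   [94*(63) + 63*(-94) = 0]
GCD = 1 with t = 3, so 63*(3) ≡ 1 (mod 94)
Inverse = 3 mod 94 = 3
Check: 63 * 3 = 189 ≡ 1 (mod 94)

63^(-1) ≡ 3 (mod 94)


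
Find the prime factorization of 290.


290 / 2 = 145
145 / 5 = 29
29 / 29 = 1
290 = 2 × 5 × 29


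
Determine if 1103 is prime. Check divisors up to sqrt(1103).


Check divisors up to sqrt(1103) = 33.2114
No divisors found.
1103 is prime.

Yes, 1103 is prime


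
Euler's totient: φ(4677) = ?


4677 = 3 × 1559
Prime factors: 3, 1559
φ(4677) = 4677 × (1-1/3) × (1-1/1559)
= 4677 × 2/3 × 1558/1559 = 3116

φ(4677) = 3116


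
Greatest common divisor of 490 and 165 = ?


490 = 2 * 165 + 160
165 = 1 * 160 + 5
160 = 32 * 5 + 0
GCD = 5


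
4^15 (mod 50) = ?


4^1 mod 50 = 4
4^2 mod 50 = 16
4^3 mod 50 = 14
4^4 mod 50 = 6
4^5 mod 50 = 24
4^6 mod 50 = 46
4^7 mod 50 = 34
4^8 mod 50 = 36
4^9 mod 50 = 44
4^10 mod 50 = 26
4^11 mod 50 = 4
4^12 mod 50 = 16
4^13 mod 50 = 14
4^14 mod 50 = 6
4^15 mod 50 = 24


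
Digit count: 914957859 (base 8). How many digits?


914957859 in base 8 = 6642223043
Number of digits = 10

10 digits (base 8)


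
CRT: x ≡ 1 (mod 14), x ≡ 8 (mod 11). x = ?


M = 14*11 = 154
M1 = M/14 = 11, M2 = M/11 = 14
M1^(-1) mod 14 = 9, M2^(-1) mod 11 = 4
x = 1*11*9 + 8*14*4 = 547
547 mod 154 = 85
Check: 85 mod 14 = 1 ✓, 85 mod 11 = 8 ✓

x ≡ 85 (mod 154)


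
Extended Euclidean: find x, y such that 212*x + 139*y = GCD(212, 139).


Tabular extended Euclidean (each row: r = 212*s + 139*t):
r=212, s=1, t=0
r=139, s=0, t=1
q=1: r=73, s=1, t=-1   [212*(1) + 139*(-1) = 73]
q=1: r=66, s=-1, t=2   [212*(-1) + 139*(2) = 66]
q=1: r=7, s=2, t=-3   [212*(2) + 139*(-3) = 7]
q=9: r=3, s=-19, t=29   [212*(-19) + 139*(29) = 3]
q=2: r=1, s=40, t=-61   [212*(40) + 139*(-61) = 1]
q=3: r=0, s=-139, t=212   [212*(-139) + 139*(212) = 0]
GCD = 1; from the row with r=1: x=40, y=-61
Check: 212*(40) + 139*(-61) = 8480 - 8479 = 1

GCD = 1, x = 40, y = -61


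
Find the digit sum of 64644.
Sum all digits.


6 + 4 + 6 + 4 + 4 = 24


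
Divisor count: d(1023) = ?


1023 = 3^1 × 11^1 × 31^1
d(1023) = (1+1) × (1+1) × (1+1) = 8

8 divisors


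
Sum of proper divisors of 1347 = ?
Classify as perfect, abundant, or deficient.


Proper divisors: 1, 3, 449
Sum = 1 + 3 + 449 = 453
453 < 1347 → deficient

s(1347) = 453 (deficient)


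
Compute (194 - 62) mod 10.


194 - 62 = 132
132 mod 10 = 2


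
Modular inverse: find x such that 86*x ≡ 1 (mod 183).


Use the extended Euclidean algorithm on (183, 86); each row r = 183*s + 86*t:
r=183, s=1, t=0
r=86, s=0, t=1
q=2: r=11, s=1, t=-2   [183*(1) + 86*(-2) = 11]
q=7: r=9, s=-7, t=15   [183*(-7) + 86*(15) = 9]
q=1: r=2, s=8, t=-17   [183*(8) + 86*(-17) = 2]
q=4: r=1, s=-39, t=83   [183*(-39) + 86*(83) = 1]
q=2: r=0, s=86, t=-183   [183*(86) + 86*(-183) = 0]
GCD = 1 with t = 83, so 86*(83) ≡ 1 (mod 183)
Inverse = 83 mod 183 = 83
Check: 86 * 83 = 7138 ≡ 1 (mod 183)

86^(-1) ≡ 83 (mod 183)


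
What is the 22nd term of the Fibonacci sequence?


Sequence: 1, 1, 2, 3, 5, 8, 13, 21, 34, 55, 89, 144, 233, 377, 610, 987, 1597, 2584, 4181, 6765, 10946, 17711
F(22) = 17711


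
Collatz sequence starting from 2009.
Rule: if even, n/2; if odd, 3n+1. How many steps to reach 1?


2009 → 6028 → 3014 → 1507 → 4522 → 2261 → 6784 → 3392 → 1696 → 848 → 424 → 212 → 106 → 53 → 160 → 80 → 40 → 20 → 10 → 5 → 16 → 8 → 4 → 2 → 1
Total steps = 24

24 steps


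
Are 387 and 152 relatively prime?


Euclidean algorithm:
387 = 2 * 152 + 83
152 = 1 * 83 + 69
83 = 1 * 69 + 14
69 = 4 * 14 + 13
14 = 1 * 13 + 1
13 = 13 * 1 + 0
GCD(387, 152) = 1

Yes, coprime (GCD = 1)


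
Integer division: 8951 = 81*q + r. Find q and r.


8951 = 81 * 110 + 41
Check: 8910 + 41 = 8951

q = 110, r = 41


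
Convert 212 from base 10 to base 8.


212 (base 10) = 212 (decimal)
212 (decimal) = 324 (base 8)


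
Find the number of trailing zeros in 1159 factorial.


floor(1159/5) = 231
floor(1159/25) = 46
floor(1159/125) = 9
floor(1159/625) = 1
Total = 287

287 trailing zeros


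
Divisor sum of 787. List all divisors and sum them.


Divisors of 787: 1, 787
Sum = 1 + 787 = 788

σ(787) = 788


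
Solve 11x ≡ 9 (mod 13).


GCD(11, 13) = 1, unique solution
a^(-1) mod 13 = 6
x = 6 * 9 mod 13 = 2

x ≡ 2 (mod 13)


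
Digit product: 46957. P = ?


4 × 6 × 9 × 5 × 7 = 7560


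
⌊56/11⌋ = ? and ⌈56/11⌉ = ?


56/11 = 5.0909
floor = 5
ceil = 6

floor = 5, ceil = 6


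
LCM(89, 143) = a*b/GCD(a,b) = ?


GCD(89, 143) = 1
LCM = 89*143/1 = 12727/1 = 12727

LCM = 12727


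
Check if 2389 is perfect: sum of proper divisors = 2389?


Proper divisors of 2389: 1
Sum = 1 = 1

No, 2389 is not perfect (1 ≠ 2389)


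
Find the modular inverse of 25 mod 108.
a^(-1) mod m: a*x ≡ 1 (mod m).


Use the extended Euclidean algorithm on (108, 25); each row r = 108*s + 25*t:
r=108, s=1, t=0
r=25, s=0, t=1
q=4: r=8, s=1, t=-4   [108*(1) + 25*(-4) = 8]
q=3: r=1, s=-3, t=13   [108*(-3) + 25*(13) = 1]
q=8: r=0, s=25, t=-108   [108*(25) + 25*(-108) = 0]
GCD = 1 with t = 13, so 25*(13) ≡ 1 (mod 108)
Inverse = 13 mod 108 = 13
Check: 25 * 13 = 325 ≡ 1 (mod 108)

25^(-1) ≡ 13 (mod 108)


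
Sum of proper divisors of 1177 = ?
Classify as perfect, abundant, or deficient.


Proper divisors: 1, 11, 107
Sum = 1 + 11 + 107 = 119
119 < 1177 → deficient

s(1177) = 119 (deficient)


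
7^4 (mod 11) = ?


7^1 mod 11 = 7
7^2 mod 11 = 5
7^3 mod 11 = 2
7^4 mod 11 = 3


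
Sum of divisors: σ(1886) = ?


Divisors of 1886: 1, 2, 23, 41, 46, 82, 943, 1886
Sum = 1 + 2 + 23 + 41 + 46 + 82 + 943 + 1886 = 3024

σ(1886) = 3024


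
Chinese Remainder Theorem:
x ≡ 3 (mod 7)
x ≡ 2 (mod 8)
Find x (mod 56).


M = 7*8 = 56
M1 = M/7 = 8, M2 = M/8 = 7
M1^(-1) mod 7 = 1, M2^(-1) mod 8 = 7
x = 3*8*1 + 2*7*7 = 122
122 mod 56 = 10
Check: 10 mod 7 = 3 ✓, 10 mod 8 = 2 ✓

x ≡ 10 (mod 56)


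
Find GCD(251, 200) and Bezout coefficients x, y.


Tabular extended Euclidean (each row: r = 251*s + 200*t):
r=251, s=1, t=0
r=200, s=0, t=1
q=1: r=51, s=1, t=-1   [251*(1) + 200*(-1) = 51]
q=3: r=47, s=-3, t=4   [251*(-3) + 200*(4) = 47]
q=1: r=4, s=4, t=-5   [251*(4) + 200*(-5) = 4]
q=11: r=3, s=-47, t=59   [251*(-47) + 200*(59) = 3]
q=1: r=1, s=51, t=-64   [251*(51) + 200*(-64) = 1]
q=3: r=0, s=-200, t=251   [251*(-200) + 200*(251) = 0]
GCD = 1; from the row with r=1: x=51, y=-64
Check: 251*(51) + 200*(-64) = 12801 - 12800 = 1

GCD = 1, x = 51, y = -64


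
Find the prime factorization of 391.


391 / 17 = 23
23 / 23 = 1
391 = 17 × 23


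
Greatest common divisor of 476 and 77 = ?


476 = 6 * 77 + 14
77 = 5 * 14 + 7
14 = 2 * 7 + 0
GCD = 7


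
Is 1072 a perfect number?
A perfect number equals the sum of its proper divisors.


Proper divisors of 1072: 1, 2, 4, 8, 16, 67, 134, 268, 536
Sum = 1 + 2 + 4 + 8 + 16 + 67 + 134 + 268 + 536 = 1036

No, 1072 is not perfect (1036 ≠ 1072)


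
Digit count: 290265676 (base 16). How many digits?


290265676 in base 16 = 114D1A4C
Number of digits = 8

8 digits (base 16)


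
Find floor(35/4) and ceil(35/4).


35/4 = 8.7500
floor = 8
ceil = 9

floor = 8, ceil = 9


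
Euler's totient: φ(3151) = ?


3151 = 23 × 137
Prime factors: 23, 137
φ(3151) = 3151 × (1-1/23) × (1-1/137)
= 3151 × 22/23 × 136/137 = 2992

φ(3151) = 2992


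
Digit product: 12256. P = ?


1 × 2 × 2 × 5 × 6 = 120


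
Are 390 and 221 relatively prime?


Euclidean algorithm:
390 = 1 * 221 + 169
221 = 1 * 169 + 52
169 = 3 * 52 + 13
52 = 4 * 13 + 0
GCD(390, 221) = 13

No, not coprime (GCD = 13)


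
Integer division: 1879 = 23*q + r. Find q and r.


1879 = 23 * 81 + 16
Check: 1863 + 16 = 1879

q = 81, r = 16


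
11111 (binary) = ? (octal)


11111 (base 2) = 31 (decimal)
31 (decimal) = 37 (base 8)


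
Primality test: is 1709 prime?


Check divisors up to sqrt(1709) = 41.3401
No divisors found.
1709 is prime.

Yes, 1709 is prime


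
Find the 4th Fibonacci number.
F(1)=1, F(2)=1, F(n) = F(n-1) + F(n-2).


Sequence: 1, 1, 2, 3
F(4) = 3


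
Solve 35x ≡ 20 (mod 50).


GCD(35, 50) = 5 divides 20
Divide: 7x ≡ 4 (mod 10)
x ≡ 2 (mod 10)


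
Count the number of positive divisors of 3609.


3609 = 3^2 × 401^1
d(3609) = (2+1) × (1+1) = 6

6 divisors


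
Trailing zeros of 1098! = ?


floor(1098/5) = 219
floor(1098/25) = 43
floor(1098/125) = 8
floor(1098/625) = 1
Total = 271

271 trailing zeros


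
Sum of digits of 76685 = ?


7 + 6 + 6 + 8 + 5 = 32


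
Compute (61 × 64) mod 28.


61 × 64 = 3904
3904 mod 28 = 12


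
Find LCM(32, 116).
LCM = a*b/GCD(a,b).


GCD(32, 116) = 4
LCM = 32*116/4 = 3712/4 = 928

LCM = 928


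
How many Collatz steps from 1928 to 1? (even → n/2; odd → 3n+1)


1928 → 964 → 482 → 241 → 724 → 362 → 181 → 544 → 272 → 136 → 68 → 34 → 17 → 52 → 26 → 13 → 40 → 20 → 10 → 5 → 16 → 8 → 4 → 2 → 1
Total steps = 24

24 steps


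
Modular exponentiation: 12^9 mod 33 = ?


12^1 mod 33 = 12
12^2 mod 33 = 12
12^3 mod 33 = 12
12^4 mod 33 = 12
12^5 mod 33 = 12
12^6 mod 33 = 12
12^7 mod 33 = 12
12^8 mod 33 = 12
12^9 mod 33 = 12


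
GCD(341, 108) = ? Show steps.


341 = 3 * 108 + 17
108 = 6 * 17 + 6
17 = 2 * 6 + 5
6 = 1 * 5 + 1
5 = 5 * 1 + 0
GCD = 1


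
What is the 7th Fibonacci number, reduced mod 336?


F(k) mod 336 for k=1..7:
1, 1, 2, 3, 5, 8, 13
F(7) mod 336 = 13


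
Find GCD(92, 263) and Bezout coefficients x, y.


Tabular extended Euclidean (each row: r = 92*s + 263*t):
r=92, s=1, t=0
r=263, s=0, t=1
q=0: r=92, s=1, t=0   [92*(1) + 263*(0) = 92]
q=2: r=79, s=-2, t=1   [92*(-2) + 263*(1) = 79]
q=1: r=13, s=3, t=-1   [92*(3) + 263*(-1) = 13]
q=6: r=1, s=-20, t=7   [92*(-20) + 263*(7) = 1]
q=13: r=0, s=263, t=-92   [92*(263) + 263*(-92) = 0]
GCD = 1; from the row with r=1: x=-20, y=7
Check: 92*(-20) + 263*(7) = -1840 + 1841 = 1

GCD = 1, x = -20, y = 7


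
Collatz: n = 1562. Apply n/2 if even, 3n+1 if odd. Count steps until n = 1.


1562 → 781 → 2344 → 1172 → 586 → 293 → 880 → 440 → 220 → 110 → 55 → 166 → 83 → 250 → 125 → 376 → 188 → 94 → 47 → 142 → 71 → 214 → 107 → 322 → 161 → 484 → 242 → 121 → 364 → 182 → 91 → 274 → 137 → 412 → 206 → 103 → 310 → 155 → 466 → 233 → 700 → 350 → 175 → 526 → 263 → 790 → 395 → 1186 → 593 → 1780 → 890 → 445 → 1336 → 668 → 334 → 167 → 502 → 251 → 754 → 377 → 1132 → 566 → 283 → 850 → 425 → 1276 → 638 → 319 → 958 → 479 → 1438 → 719 → 2158 → 1079 → 3238 → 1619 → 4858 → 2429 → 7288 → 3644 → 1822 → 911 → 2734 → 1367 → 4102 → 2051 → 6154 → 3077 → 9232 → 4616 → 2308 → 1154 → 577 → 1732 → 866 → 433 → 1300 → 650 → 325 → 976 → 488 → 244 → 122 → 61 → 184 → 92 → 46 → 23 → 70 → 35 → 106 → 53 → 160 → 80 → 40 → 20 → 10 → 5 → 16 → 8 → 4 → 2 → 1
Total steps = 122

122 steps


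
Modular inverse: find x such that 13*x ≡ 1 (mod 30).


Use the extended Euclidean algorithm on (30, 13); each row r = 30*s + 13*t:
r=30, s=1, t=0
r=13, s=0, t=1
q=2: r=4, s=1, t=-2   [30*(1) + 13*(-2) = 4]
q=3: r=1, s=-3, t=7   [30*(-3) + 13*(7) = 1]
q=4: r=0, s=13, t=-30   [30*(13) + 13*(-30) = 0]
GCD = 1 with t = 7, so 13*(7) ≡ 1 (mod 30)
Inverse = 7 mod 30 = 7
Check: 13 * 7 = 91 ≡ 1 (mod 30)

13^(-1) ≡ 7 (mod 30)


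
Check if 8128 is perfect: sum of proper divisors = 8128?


Proper divisors of 8128: 1, 2, 4, 8, 16, 32, 64, 127, 254, 508, 1016, 2032, 4064
Sum = 1 + 2 + 4 + 8 + 16 + 32 + 64 + 127 + 254 + 508 + 1016 + 2032 + 4064 = 8128

Yes, 8128 is perfect (8128 = 8128)


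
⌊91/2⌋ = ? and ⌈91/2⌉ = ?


91/2 = 45.5000
floor = 45
ceil = 46

floor = 45, ceil = 46


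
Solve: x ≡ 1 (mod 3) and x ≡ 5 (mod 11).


M = 3*11 = 33
M1 = M/3 = 11, M2 = M/11 = 3
M1^(-1) mod 3 = 2, M2^(-1) mod 11 = 4
x = 1*11*2 + 5*3*4 = 82
82 mod 33 = 16
Check: 16 mod 3 = 1 ✓, 16 mod 11 = 5 ✓

x ≡ 16 (mod 33)


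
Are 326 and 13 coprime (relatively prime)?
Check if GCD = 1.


Euclidean algorithm:
326 = 25 * 13 + 1
13 = 13 * 1 + 0
GCD(326, 13) = 1

Yes, coprime (GCD = 1)


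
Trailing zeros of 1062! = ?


floor(1062/5) = 212
floor(1062/25) = 42
floor(1062/125) = 8
floor(1062/625) = 1
Total = 263

263 trailing zeros


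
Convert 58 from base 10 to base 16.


58 (base 10) = 58 (decimal)
58 (decimal) = 3A (base 16)


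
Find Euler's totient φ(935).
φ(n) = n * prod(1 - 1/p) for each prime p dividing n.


935 = 5 × 11 × 17
Prime factors: 5, 11, 17
φ(935) = 935 × (1-1/5) × (1-1/11) × (1-1/17)
= 935 × 4/5 × 10/11 × 16/17 = 640

φ(935) = 640


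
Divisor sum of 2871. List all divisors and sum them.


Divisors of 2871: 1, 3, 9, 11, 29, 33, 87, 99, 261, 319, 957, 2871
Sum = 1 + 3 + 9 + 11 + 29 + 33 + 87 + 99 + 261 + 319 + 957 + 2871 = 4680

σ(2871) = 4680


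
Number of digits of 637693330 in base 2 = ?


637693330 in base 2 = 100110000000100110110110010010
Number of digits = 30

30 digits (base 2)


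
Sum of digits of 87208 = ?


8 + 7 + 2 + 0 + 8 = 25


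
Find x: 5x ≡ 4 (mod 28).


GCD(5, 28) = 1, unique solution
a^(-1) mod 28 = 17
x = 17 * 4 mod 28 = 12

x ≡ 12 (mod 28)


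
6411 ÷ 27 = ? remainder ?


6411 = 27 * 237 + 12
Check: 6399 + 12 = 6411

q = 237, r = 12


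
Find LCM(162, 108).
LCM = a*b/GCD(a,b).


GCD(162, 108) = 54
LCM = 162*108/54 = 17496/54 = 324

LCM = 324


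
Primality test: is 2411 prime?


Check divisors up to sqrt(2411) = 49.1019
No divisors found.
2411 is prime.

Yes, 2411 is prime


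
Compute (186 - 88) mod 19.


186 - 88 = 98
98 mod 19 = 3


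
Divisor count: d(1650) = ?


1650 = 2^1 × 3^1 × 5^2 × 11^1
d(1650) = (1+1) × (1+1) × (2+1) × (1+1) = 24

24 divisors


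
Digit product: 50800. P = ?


5 × 0 × 8 × 0 × 0 = 0


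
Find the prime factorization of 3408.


3408 / 2 = 1704
1704 / 2 = 852
852 / 2 = 426
426 / 2 = 213
213 / 3 = 71
71 / 71 = 1
3408 = 2^4 × 3 × 71


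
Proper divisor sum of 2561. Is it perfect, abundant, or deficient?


Proper divisors: 1, 13, 197
Sum = 1 + 13 + 197 = 211
211 < 2561 → deficient

s(2561) = 211 (deficient)


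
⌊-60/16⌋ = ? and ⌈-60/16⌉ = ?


-60/16 = -3.7500
floor = -4
ceil = -3

floor = -4, ceil = -3


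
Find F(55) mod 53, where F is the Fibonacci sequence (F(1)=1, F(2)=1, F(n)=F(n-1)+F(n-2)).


F(k) mod 53 for k=1..55:
1, 1, 2, 3, 5, 8, 13, 21, 34, 2, 36, 38, 21, 6, 27, 33, 7, 40, 47, 34, 28, 9, 37, 46, 30, 23, 0, 23, 23, 46, 16, 9, 25, 34, 6, 40, 46, 33, 26, 6, 32, 38, 17, 2, 19, 21, 40, 8, 48, 3, 51, 1, 52, 0, 52
F(55) mod 53 = 52


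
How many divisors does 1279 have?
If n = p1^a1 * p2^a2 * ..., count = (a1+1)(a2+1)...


1279 = 1279^1
d(1279) = (1+1) = 2

2 divisors


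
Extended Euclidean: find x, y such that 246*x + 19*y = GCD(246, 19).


Tabular extended Euclidean (each row: r = 246*s + 19*t):
r=246, s=1, t=0
r=19, s=0, t=1
q=12: r=18, s=1, t=-12   [246*(1) + 19*(-12) = 18]
q=1: r=1, s=-1, t=13   [246*(-1) + 19*(13) = 1]
q=18: r=0, s=19, t=-246   [246*(19) + 19*(-246) = 0]
GCD = 1; from the row with r=1: x=-1, y=13
Check: 246*(-1) + 19*(13) = -246 + 247 = 1

GCD = 1, x = -1, y = 13


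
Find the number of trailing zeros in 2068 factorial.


floor(2068/5) = 413
floor(2068/25) = 82
floor(2068/125) = 16
floor(2068/625) = 3
Total = 514

514 trailing zeros


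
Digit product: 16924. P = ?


1 × 6 × 9 × 2 × 4 = 432


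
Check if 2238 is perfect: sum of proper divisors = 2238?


Proper divisors of 2238: 1, 2, 3, 6, 373, 746, 1119
Sum = 1 + 2 + 3 + 6 + 373 + 746 + 1119 = 2250

No, 2238 is not perfect (2250 ≠ 2238)


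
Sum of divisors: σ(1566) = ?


Divisors of 1566: 1, 2, 3, 6, 9, 18, 27, 29, 54, 58, 87, 174, 261, 522, 783, 1566
Sum = 1 + 2 + 3 + 6 + 9 + 18 + 27 + 29 + 54 + 58 + 87 + 174 + 261 + 522 + 783 + 1566 = 3600

σ(1566) = 3600


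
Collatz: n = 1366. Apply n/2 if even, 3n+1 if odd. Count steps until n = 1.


1366 → 683 → 2050 → 1025 → 3076 → 1538 → 769 → 2308 → 1154 → 577 → 1732 → 866 → 433 → 1300 → 650 → 325 → 976 → 488 → 244 → 122 → 61 → 184 → 92 → 46 → 23 → 70 → 35 → 106 → 53 → 160 → 80 → 40 → 20 → 10 → 5 → 16 → 8 → 4 → 2 → 1
Total steps = 39

39 steps


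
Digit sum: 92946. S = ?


9 + 2 + 9 + 4 + 6 = 30


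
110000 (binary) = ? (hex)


110000 (base 2) = 48 (decimal)
48 (decimal) = 30 (base 16)


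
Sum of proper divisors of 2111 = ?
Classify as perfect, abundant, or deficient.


Proper divisors: 1
Sum = 1 = 1
1 < 2111 → deficient

s(2111) = 1 (deficient)


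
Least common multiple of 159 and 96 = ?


GCD(159, 96) = 3
LCM = 159*96/3 = 15264/3 = 5088

LCM = 5088


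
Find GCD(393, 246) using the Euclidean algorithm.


393 = 1 * 246 + 147
246 = 1 * 147 + 99
147 = 1 * 99 + 48
99 = 2 * 48 + 3
48 = 16 * 3 + 0
GCD = 3


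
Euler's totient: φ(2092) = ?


2092 = 2^2 × 523
Prime factors: 2, 523
φ(2092) = 2092 × (1-1/2) × (1-1/523)
= 2092 × 1/2 × 522/523 = 1044

φ(2092) = 1044


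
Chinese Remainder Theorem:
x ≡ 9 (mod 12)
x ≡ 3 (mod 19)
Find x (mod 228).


M = 12*19 = 228
M1 = M/12 = 19, M2 = M/19 = 12
M1^(-1) mod 12 = 7, M2^(-1) mod 19 = 8
x = 9*19*7 + 3*12*8 = 1485
1485 mod 228 = 117
Check: 117 mod 12 = 9 ✓, 117 mod 19 = 3 ✓

x ≡ 117 (mod 228)


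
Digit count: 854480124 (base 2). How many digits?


854480124 in base 2 = 110010111011100101010011111100
Number of digits = 30

30 digits (base 2)


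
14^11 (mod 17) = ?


14^1 mod 17 = 14
14^2 mod 17 = 9
14^3 mod 17 = 7
14^4 mod 17 = 13
14^5 mod 17 = 12
14^6 mod 17 = 15
14^7 mod 17 = 6
14^8 mod 17 = 16
14^9 mod 17 = 3
14^10 mod 17 = 8
14^11 mod 17 = 10


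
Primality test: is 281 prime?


Check divisors up to sqrt(281) = 16.7631
No divisors found.
281 is prime.

Yes, 281 is prime


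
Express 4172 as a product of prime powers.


4172 / 2 = 2086
2086 / 2 = 1043
1043 / 7 = 149
149 / 149 = 1
4172 = 2^2 × 7 × 149


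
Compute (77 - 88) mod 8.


77 - 88 = -11
-11 mod 8 = 5


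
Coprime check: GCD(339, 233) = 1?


Euclidean algorithm:
339 = 1 * 233 + 106
233 = 2 * 106 + 21
106 = 5 * 21 + 1
21 = 21 * 1 + 0
GCD(339, 233) = 1

Yes, coprime (GCD = 1)


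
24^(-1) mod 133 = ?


Use the extended Euclidean algorithm on (133, 24); each row r = 133*s + 24*t:
r=133, s=1, t=0
r=24, s=0, t=1
q=5: r=13, s=1, t=-5   [133*(1) + 24*(-5) = 13]
q=1: r=11, s=-1, t=6   [133*(-1) + 24*(6) = 11]
q=1: r=2, s=2, t=-11   [133*(2) + 24*(-11) = 2]
q=5: r=1, s=-11, t=61   [133*(-11) + 24*(61) = 1]
q=2: r=0, s=24, t=-133   [133*(24) + 24*(-133) = 0]
GCD = 1 with t = 61, so 24*(61) ≡ 1 (mod 133)
Inverse = 61 mod 133 = 61
Check: 24 * 61 = 1464 ≡ 1 (mod 133)

24^(-1) ≡ 61 (mod 133)


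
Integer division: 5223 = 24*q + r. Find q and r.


5223 = 24 * 217 + 15
Check: 5208 + 15 = 5223

q = 217, r = 15


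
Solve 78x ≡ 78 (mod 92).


GCD(78, 92) = 2 divides 78
Divide: 39x ≡ 39 (mod 46)
x ≡ 1 (mod 46)


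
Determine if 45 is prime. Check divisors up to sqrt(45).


45 / 3 = 15 (exact division)
45 is NOT prime.

No, 45 is not prime


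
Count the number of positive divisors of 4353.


4353 = 3^1 × 1451^1
d(4353) = (1+1) × (1+1) = 4

4 divisors


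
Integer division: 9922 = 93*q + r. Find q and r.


9922 = 93 * 106 + 64
Check: 9858 + 64 = 9922

q = 106, r = 64


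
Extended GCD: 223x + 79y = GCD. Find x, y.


Tabular extended Euclidean (each row: r = 223*s + 79*t):
r=223, s=1, t=0
r=79, s=0, t=1
q=2: r=65, s=1, t=-2   [223*(1) + 79*(-2) = 65]
q=1: r=14, s=-1, t=3   [223*(-1) + 79*(3) = 14]
q=4: r=9, s=5, t=-14   [223*(5) + 79*(-14) = 9]
q=1: r=5, s=-6, t=17   [223*(-6) + 79*(17) = 5]
q=1: r=4, s=11, t=-31   [223*(11) + 79*(-31) = 4]
q=1: r=1, s=-17, t=48   [223*(-17) + 79*(48) = 1]
q=4: r=0, s=79, t=-223   [223*(79) + 79*(-223) = 0]
GCD = 1; from the row with r=1: x=-17, y=48
Check: 223*(-17) + 79*(48) = -3791 + 3792 = 1

GCD = 1, x = -17, y = 48


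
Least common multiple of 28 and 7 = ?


GCD(28, 7) = 7
LCM = 28*7/7 = 196/7 = 28

LCM = 28


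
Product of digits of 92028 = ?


9 × 2 × 0 × 2 × 8 = 0


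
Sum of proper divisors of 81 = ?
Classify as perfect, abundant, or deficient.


Proper divisors: 1, 3, 9, 27
Sum = 1 + 3 + 9 + 27 = 40
40 < 81 → deficient

s(81) = 40 (deficient)


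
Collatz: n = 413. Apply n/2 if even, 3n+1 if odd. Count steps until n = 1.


413 → 1240 → 620 → 310 → 155 → 466 → 233 → 700 → 350 → 175 → 526 → 263 → 790 → 395 → 1186 → 593 → 1780 → 890 → 445 → 1336 → 668 → 334 → 167 → 502 → 251 → 754 → 377 → 1132 → 566 → 283 → 850 → 425 → 1276 → 638 → 319 → 958 → 479 → 1438 → 719 → 2158 → 1079 → 3238 → 1619 → 4858 → 2429 → 7288 → 3644 → 1822 → 911 → 2734 → 1367 → 4102 → 2051 → 6154 → 3077 → 9232 → 4616 → 2308 → 1154 → 577 → 1732 → 866 → 433 → 1300 → 650 → 325 → 976 → 488 → 244 → 122 → 61 → 184 → 92 → 46 → 23 → 70 → 35 → 106 → 53 → 160 → 80 → 40 → 20 → 10 → 5 → 16 → 8 → 4 → 2 → 1
Total steps = 89

89 steps


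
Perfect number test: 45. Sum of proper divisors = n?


Proper divisors of 45: 1, 3, 5, 9, 15
Sum = 1 + 3 + 5 + 9 + 15 = 33

No, 45 is not perfect (33 ≠ 45)


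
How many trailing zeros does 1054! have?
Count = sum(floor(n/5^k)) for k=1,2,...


floor(1054/5) = 210
floor(1054/25) = 42
floor(1054/125) = 8
floor(1054/625) = 1
Total = 261

261 trailing zeros


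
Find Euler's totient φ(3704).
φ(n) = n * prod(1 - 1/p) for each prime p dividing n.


3704 = 2^3 × 463
Prime factors: 2, 463
φ(3704) = 3704 × (1-1/2) × (1-1/463)
= 3704 × 1/2 × 462/463 = 1848

φ(3704) = 1848


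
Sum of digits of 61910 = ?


6 + 1 + 9 + 1 + 0 = 17


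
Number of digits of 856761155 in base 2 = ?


856761155 in base 2 = 110011000100010010001101000011
Number of digits = 30

30 digits (base 2)


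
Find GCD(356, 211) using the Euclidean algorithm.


356 = 1 * 211 + 145
211 = 1 * 145 + 66
145 = 2 * 66 + 13
66 = 5 * 13 + 1
13 = 13 * 1 + 0
GCD = 1


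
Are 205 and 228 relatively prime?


Euclidean algorithm:
228 = 1 * 205 + 23
205 = 8 * 23 + 21
23 = 1 * 21 + 2
21 = 10 * 2 + 1
2 = 2 * 1 + 0
GCD(205, 228) = 1

Yes, coprime (GCD = 1)


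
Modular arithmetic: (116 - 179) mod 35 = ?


116 - 179 = -63
-63 mod 35 = 7


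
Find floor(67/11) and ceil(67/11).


67/11 = 6.0909
floor = 6
ceil = 7

floor = 6, ceil = 7


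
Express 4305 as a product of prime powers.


4305 / 3 = 1435
1435 / 5 = 287
287 / 7 = 41
41 / 41 = 1
4305 = 3 × 5 × 7 × 41


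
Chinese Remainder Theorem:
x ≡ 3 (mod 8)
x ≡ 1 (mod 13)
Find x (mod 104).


M = 8*13 = 104
M1 = M/8 = 13, M2 = M/13 = 8
M1^(-1) mod 8 = 5, M2^(-1) mod 13 = 5
x = 3*13*5 + 1*8*5 = 235
235 mod 104 = 27
Check: 27 mod 8 = 3 ✓, 27 mod 13 = 1 ✓

x ≡ 27 (mod 104)


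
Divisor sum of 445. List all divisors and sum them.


Divisors of 445: 1, 5, 89, 445
Sum = 1 + 5 + 89 + 445 = 540

σ(445) = 540


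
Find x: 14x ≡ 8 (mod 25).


GCD(14, 25) = 1, unique solution
a^(-1) mod 25 = 9
x = 9 * 8 mod 25 = 22

x ≡ 22 (mod 25)


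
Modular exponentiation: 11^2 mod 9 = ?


11^1 mod 9 = 2
11^2 mod 9 = 4


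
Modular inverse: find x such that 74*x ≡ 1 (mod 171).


Use the extended Euclidean algorithm on (171, 74); each row r = 171*s + 74*t:
r=171, s=1, t=0
r=74, s=0, t=1
q=2: r=23, s=1, t=-2   [171*(1) + 74*(-2) = 23]
q=3: r=5, s=-3, t=7   [171*(-3) + 74*(7) = 5]
q=4: r=3, s=13, t=-30   [171*(13) + 74*(-30) = 3]
q=1: r=2, s=-16, t=37   [171*(-16) + 74*(37) = 2]
q=1: r=1, s=29, t=-67   [171*(29) + 74*(-67) = 1]
q=2: r=0, s=-74, t=171   [171*(-74) + 74*(171) = 0]
GCD = 1 with t = -67, so 74*(-67) ≡ 1 (mod 171)
Inverse = -67 mod 171 = 104
Check: 74 * 104 = 7696 ≡ 1 (mod 171)

74^(-1) ≡ 104 (mod 171)


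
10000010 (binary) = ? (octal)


10000010 (base 2) = 130 (decimal)
130 (decimal) = 202 (base 8)


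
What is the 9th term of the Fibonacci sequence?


Sequence: 1, 1, 2, 3, 5, 8, 13, 21, 34
F(9) = 34


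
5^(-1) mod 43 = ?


Use the extended Euclidean algorithm on (43, 5); each row r = 43*s + 5*t:
r=43, s=1, t=0
r=5, s=0, t=1
q=8: r=3, s=1, t=-8   [43*(1) + 5*(-8) = 3]
q=1: r=2, s=-1, t=9   [43*(-1) + 5*(9) = 2]
q=1: r=1, s=2, t=-17   [43*(2) + 5*(-17) = 1]
q=2: r=0, s=-5, t=43   [43*(-5) + 5*(43) = 0]
GCD = 1 with t = -17, so 5*(-17) ≡ 1 (mod 43)
Inverse = -17 mod 43 = 26
Check: 5 * 26 = 130 ≡ 1 (mod 43)

5^(-1) ≡ 26 (mod 43)


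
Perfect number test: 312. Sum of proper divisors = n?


Proper divisors of 312: 1, 2, 3, 4, 6, 8, 12, 13, 24, 26, 39, 52, 78, 104, 156
Sum = 1 + 2 + 3 + 4 + 6 + 8 + 12 + 13 + 24 + 26 + 39 + 52 + 78 + 104 + 156 = 528

No, 312 is not perfect (528 ≠ 312)


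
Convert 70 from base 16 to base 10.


70 (base 16) = 112 (decimal)
112 (decimal) = 112 (base 10)


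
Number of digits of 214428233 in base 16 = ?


214428233 in base 16 = CC7EA49
Number of digits = 7

7 digits (base 16)


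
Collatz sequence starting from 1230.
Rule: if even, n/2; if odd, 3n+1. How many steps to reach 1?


1230 → 615 → 1846 → 923 → 2770 → 1385 → 4156 → 2078 → 1039 → 3118 → 1559 → 4678 → 2339 → 7018 → 3509 → 10528 → 5264 → 2632 → 1316 → 658 → 329 → 988 → 494 → 247 → 742 → 371 → 1114 → 557 → 1672 → 836 → 418 → 209 → 628 → 314 → 157 → 472 → 236 → 118 → 59 → 178 → 89 → 268 → 134 → 67 → 202 → 101 → 304 → 152 → 76 → 38 → 19 → 58 → 29 → 88 → 44 → 22 → 11 → 34 → 17 → 52 → 26 → 13 → 40 → 20 → 10 → 5 → 16 → 8 → 4 → 2 → 1
Total steps = 70

70 steps


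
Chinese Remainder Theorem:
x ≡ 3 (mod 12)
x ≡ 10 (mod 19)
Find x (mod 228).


M = 12*19 = 228
M1 = M/12 = 19, M2 = M/19 = 12
M1^(-1) mod 12 = 7, M2^(-1) mod 19 = 8
x = 3*19*7 + 10*12*8 = 1359
1359 mod 228 = 219
Check: 219 mod 12 = 3 ✓, 219 mod 19 = 10 ✓

x ≡ 219 (mod 228)


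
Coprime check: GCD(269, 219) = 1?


Euclidean algorithm:
269 = 1 * 219 + 50
219 = 4 * 50 + 19
50 = 2 * 19 + 12
19 = 1 * 12 + 7
12 = 1 * 7 + 5
7 = 1 * 5 + 2
5 = 2 * 2 + 1
2 = 2 * 1 + 0
GCD(269, 219) = 1

Yes, coprime (GCD = 1)


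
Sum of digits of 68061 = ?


6 + 8 + 0 + 6 + 1 = 21


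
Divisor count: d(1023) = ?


1023 = 3^1 × 11^1 × 31^1
d(1023) = (1+1) × (1+1) × (1+1) = 8

8 divisors


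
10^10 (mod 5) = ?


10^1 mod 5 = 0
10^2 mod 5 = 0
10^3 mod 5 = 0
10^4 mod 5 = 0
10^5 mod 5 = 0
10^6 mod 5 = 0
10^7 mod 5 = 0
10^8 mod 5 = 0
10^9 mod 5 = 0
10^10 mod 5 = 0


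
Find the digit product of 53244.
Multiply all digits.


5 × 3 × 2 × 4 × 4 = 480


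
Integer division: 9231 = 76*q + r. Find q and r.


9231 = 76 * 121 + 35
Check: 9196 + 35 = 9231

q = 121, r = 35


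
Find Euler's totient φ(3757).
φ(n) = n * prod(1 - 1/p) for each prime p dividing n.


3757 = 13 × 17^2
Prime factors: 13, 17
φ(3757) = 3757 × (1-1/13) × (1-1/17)
= 3757 × 12/13 × 16/17 = 3264

φ(3757) = 3264


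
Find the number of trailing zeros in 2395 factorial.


floor(2395/5) = 479
floor(2395/25) = 95
floor(2395/125) = 19
floor(2395/625) = 3
Total = 596

596 trailing zeros


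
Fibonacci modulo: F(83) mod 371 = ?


F(k) mod 371 for k=1..83:
1, 1, 2, 3, 5, 8, 13, 21, 34, 55, 89, 144, 233, 6, 239, 245, 113, 358, 100, 87, 187, 274, 90, 364, 83, 76, 159, 235, 23, 258, 281, 168, 78, 246, 324, 199, 152, 351, 132, 112, 244, 356, 229, 214, 72, 286, 358, 273, 260, 162, 51, 213, 264, 106, 370, 105, 104, 209, 313, 151, 93, 244, 337, 210, 176, 15, 191, 206, 26, 232, 258, 119, 6, 125, 131, 256, 16, 272, 288, 189, 106, 295, 30
F(83) mod 371 = 30


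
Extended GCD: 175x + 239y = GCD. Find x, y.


Tabular extended Euclidean (each row: r = 175*s + 239*t):
r=175, s=1, t=0
r=239, s=0, t=1
q=0: r=175, s=1, t=0   [175*(1) + 239*(0) = 175]
q=1: r=64, s=-1, t=1   [175*(-1) + 239*(1) = 64]
q=2: r=47, s=3, t=-2   [175*(3) + 239*(-2) = 47]
q=1: r=17, s=-4, t=3   [175*(-4) + 239*(3) = 17]
q=2: r=13, s=11, t=-8   [175*(11) + 239*(-8) = 13]
q=1: r=4, s=-15, t=11   [175*(-15) + 239*(11) = 4]
q=3: r=1, s=56, t=-41   [175*(56) + 239*(-41) = 1]
q=4: r=0, s=-239, t=175   [175*(-239) + 239*(175) = 0]
GCD = 1; from the row with r=1: x=56, y=-41
Check: 175*(56) + 239*(-41) = 9800 - 9799 = 1

GCD = 1, x = 56, y = -41


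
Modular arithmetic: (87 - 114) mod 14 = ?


87 - 114 = -27
-27 mod 14 = 1


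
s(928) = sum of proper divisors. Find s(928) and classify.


Proper divisors: 1, 2, 4, 8, 16, 29, 32, 58, 116, 232, 464
Sum = 1 + 2 + 4 + 8 + 16 + 29 + 32 + 58 + 116 + 232 + 464 = 962
962 > 928 → abundant

s(928) = 962 (abundant)


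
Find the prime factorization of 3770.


3770 / 2 = 1885
1885 / 5 = 377
377 / 13 = 29
29 / 29 = 1
3770 = 2 × 5 × 13 × 29


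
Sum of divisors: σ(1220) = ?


Divisors of 1220: 1, 2, 4, 5, 10, 20, 61, 122, 244, 305, 610, 1220
Sum = 1 + 2 + 4 + 5 + 10 + 20 + 61 + 122 + 244 + 305 + 610 + 1220 = 2604

σ(1220) = 2604


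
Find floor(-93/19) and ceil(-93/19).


-93/19 = -4.8947
floor = -5
ceil = -4

floor = -5, ceil = -4


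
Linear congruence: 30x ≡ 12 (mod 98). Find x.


GCD(30, 98) = 2 divides 12
Divide: 15x ≡ 6 (mod 49)
x ≡ 20 (mod 49)


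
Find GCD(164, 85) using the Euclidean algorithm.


164 = 1 * 85 + 79
85 = 1 * 79 + 6
79 = 13 * 6 + 1
6 = 6 * 1 + 0
GCD = 1


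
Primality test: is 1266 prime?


1266 / 2 = 633 (exact division)
1266 is NOT prime.

No, 1266 is not prime


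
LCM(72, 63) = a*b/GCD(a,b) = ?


GCD(72, 63) = 9
LCM = 72*63/9 = 4536/9 = 504

LCM = 504


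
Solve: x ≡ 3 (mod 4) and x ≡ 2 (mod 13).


M = 4*13 = 52
M1 = M/4 = 13, M2 = M/13 = 4
M1^(-1) mod 4 = 1, M2^(-1) mod 13 = 10
x = 3*13*1 + 2*4*10 = 119
119 mod 52 = 15
Check: 15 mod 4 = 3 ✓, 15 mod 13 = 2 ✓

x ≡ 15 (mod 52)


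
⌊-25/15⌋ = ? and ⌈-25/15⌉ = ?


-25/15 = -1.6667
floor = -2
ceil = -1

floor = -2, ceil = -1


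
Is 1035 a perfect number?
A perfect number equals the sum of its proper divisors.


Proper divisors of 1035: 1, 3, 5, 9, 15, 23, 45, 69, 115, 207, 345
Sum = 1 + 3 + 5 + 9 + 15 + 23 + 45 + 69 + 115 + 207 + 345 = 837

No, 1035 is not perfect (837 ≠ 1035)


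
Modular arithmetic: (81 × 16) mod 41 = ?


81 × 16 = 1296
1296 mod 41 = 25


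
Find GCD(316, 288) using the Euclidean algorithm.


316 = 1 * 288 + 28
288 = 10 * 28 + 8
28 = 3 * 8 + 4
8 = 2 * 4 + 0
GCD = 4


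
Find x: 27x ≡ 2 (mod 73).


GCD(27, 73) = 1, unique solution
a^(-1) mod 73 = 46
x = 46 * 2 mod 73 = 19

x ≡ 19 (mod 73)


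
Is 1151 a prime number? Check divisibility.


Check divisors up to sqrt(1151) = 33.9264
No divisors found.
1151 is prime.

Yes, 1151 is prime


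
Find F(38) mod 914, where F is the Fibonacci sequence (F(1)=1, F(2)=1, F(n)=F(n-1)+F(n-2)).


F(k) mod 914 for k=1..38:
1, 1, 2, 3, 5, 8, 13, 21, 34, 55, 89, 144, 233, 377, 610, 73, 683, 756, 525, 367, 892, 345, 323, 668, 77, 745, 822, 653, 561, 300, 861, 247, 194, 441, 635, 162, 797, 45
F(38) mod 914 = 45


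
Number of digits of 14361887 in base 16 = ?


14361887 in base 16 = DB251F
Number of digits = 6

6 digits (base 16)


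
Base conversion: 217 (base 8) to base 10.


217 (base 8) = 143 (decimal)
143 (decimal) = 143 (base 10)


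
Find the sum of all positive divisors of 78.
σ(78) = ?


Divisors of 78: 1, 2, 3, 6, 13, 26, 39, 78
Sum = 1 + 2 + 3 + 6 + 13 + 26 + 39 + 78 = 168

σ(78) = 168


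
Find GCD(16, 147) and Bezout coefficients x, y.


Tabular extended Euclidean (each row: r = 16*s + 147*t):
r=16, s=1, t=0
r=147, s=0, t=1
q=0: r=16, s=1, t=0   [16*(1) + 147*(0) = 16]
q=9: r=3, s=-9, t=1   [16*(-9) + 147*(1) = 3]
q=5: r=1, s=46, t=-5   [16*(46) + 147*(-5) = 1]
q=3: r=0, s=-147, t=16   [16*(-147) + 147*(16) = 0]
GCD = 1; from the row with r=1: x=46, y=-5
Check: 16*(46) + 147*(-5) = 736 - 735 = 1

GCD = 1, x = 46, y = -5


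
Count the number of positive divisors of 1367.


1367 = 1367^1
d(1367) = (1+1) = 2

2 divisors


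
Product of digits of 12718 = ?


1 × 2 × 7 × 1 × 8 = 112


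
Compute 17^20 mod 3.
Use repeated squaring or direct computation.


17^1 mod 3 = 2
17^2 mod 3 = 1
17^3 mod 3 = 2
17^4 mod 3 = 1
17^5 mod 3 = 2
17^6 mod 3 = 1
17^7 mod 3 = 2
17^8 mod 3 = 1
17^9 mod 3 = 2
17^10 mod 3 = 1
17^11 mod 3 = 2
17^12 mod 3 = 1
17^13 mod 3 = 2
17^14 mod 3 = 1
17^15 mod 3 = 2
17^16 mod 3 = 1
17^17 mod 3 = 2
17^18 mod 3 = 1
17^19 mod 3 = 2
17^20 mod 3 = 1


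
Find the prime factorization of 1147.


1147 / 31 = 37
37 / 37 = 1
1147 = 31 × 37


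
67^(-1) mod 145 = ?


Use the extended Euclidean algorithm on (145, 67); each row r = 145*s + 67*t:
r=145, s=1, t=0
r=67, s=0, t=1
q=2: r=11, s=1, t=-2   [145*(1) + 67*(-2) = 11]
q=6: r=1, s=-6, t=13   [145*(-6) + 67*(13) = 1]
q=11: r=0, s=67, t=-145   [145*(67) + 67*(-145) = 0]
GCD = 1 with t = 13, so 67*(13) ≡ 1 (mod 145)
Inverse = 13 mod 145 = 13
Check: 67 * 13 = 871 ≡ 1 (mod 145)

67^(-1) ≡ 13 (mod 145)


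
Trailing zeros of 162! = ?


floor(162/5) = 32
floor(162/25) = 6
floor(162/125) = 1
Total = 39

39 trailing zeros


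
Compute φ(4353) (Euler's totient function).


4353 = 3 × 1451
Prime factors: 3, 1451
φ(4353) = 4353 × (1-1/3) × (1-1/1451)
= 4353 × 2/3 × 1450/1451 = 2900

φ(4353) = 2900


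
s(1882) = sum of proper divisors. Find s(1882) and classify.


Proper divisors: 1, 2, 941
Sum = 1 + 2 + 941 = 944
944 < 1882 → deficient

s(1882) = 944 (deficient)


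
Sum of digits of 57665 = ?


5 + 7 + 6 + 6 + 5 = 29


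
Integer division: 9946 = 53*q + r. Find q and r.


9946 = 53 * 187 + 35
Check: 9911 + 35 = 9946

q = 187, r = 35


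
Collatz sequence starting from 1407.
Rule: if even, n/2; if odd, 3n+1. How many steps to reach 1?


1407 → 4222 → 2111 → 6334 → 3167 → 9502 → 4751 → 14254 → 7127 → 21382 → 10691 → 32074 → 16037 → 48112 → 24056 → 12028 → 6014 → 3007 → 9022 → 4511 → 13534 → 6767 → 20302 → 10151 → 30454 → 15227 → 45682 → 22841 → 68524 → 34262 → 17131 → 51394 → 25697 → 77092 → 38546 → 19273 → 57820 → 28910 → 14455 → 43366 → 21683 → 65050 → 32525 → 97576 → 48788 → 24394 → 12197 → 36592 → 18296 → 9148 → 4574 → 2287 → 6862 → 3431 → 10294 → 5147 → 15442 → 7721 → 23164 → 11582 → 5791 → 17374 → 8687 → 26062 → 13031 → 39094 → 19547 → 58642 → 29321 → 87964 → 43982 → 21991 → 65974 → 32987 → 98962 → 49481 → 148444 → 74222 → 37111 → 111334 → 55667 → 167002 → 83501 → 250504 → 125252 → 62626 → 31313 → 93940 → 46970 → 23485 → 70456 → 35228 → 17614 → 8807 → 26422 → 13211 → 39634 → 19817 → 59452 → 29726 → 14863 → 44590 → 22295 → 66886 → 33443 → 100330 → 50165 → 150496 → 75248 → 37624 → 18812 → 9406 → 4703 → 14110 → 7055 → 21166 → 10583 → 31750 → 15875 → 47626 → 23813 → 71440 → 35720 → 17860 → 8930 → 4465 → 13396 → 6698 → 3349 → 10048 → 5024 → 2512 → 1256 → 628 → 314 → 157 → 472 → 236 → 118 → 59 → 178 → 89 → 268 → 134 → 67 → 202 → 101 → 304 → 152 → 76 → 38 → 19 → 58 → 29 → 88 → 44 → 22 → 11 → 34 → 17 → 52 → 26 → 13 → 40 → 20 → 10 → 5 → 16 → 8 → 4 → 2 → 1
Total steps = 171

171 steps


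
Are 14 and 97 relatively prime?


Euclidean algorithm:
97 = 6 * 14 + 13
14 = 1 * 13 + 1
13 = 13 * 1 + 0
GCD(14, 97) = 1

Yes, coprime (GCD = 1)


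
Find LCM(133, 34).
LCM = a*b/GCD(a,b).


GCD(133, 34) = 1
LCM = 133*34/1 = 4522/1 = 4522

LCM = 4522


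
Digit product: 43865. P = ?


4 × 3 × 8 × 6 × 5 = 2880


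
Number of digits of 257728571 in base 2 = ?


257728571 in base 2 = 1111010111001010000000111011
Number of digits = 28

28 digits (base 2)


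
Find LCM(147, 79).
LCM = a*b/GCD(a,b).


GCD(147, 79) = 1
LCM = 147*79/1 = 11613/1 = 11613

LCM = 11613


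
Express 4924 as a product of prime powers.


4924 / 2 = 2462
2462 / 2 = 1231
1231 / 1231 = 1
4924 = 2^2 × 1231


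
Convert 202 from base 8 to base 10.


202 (base 8) = 130 (decimal)
130 (decimal) = 130 (base 10)


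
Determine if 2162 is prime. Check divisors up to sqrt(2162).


2162 / 2 = 1081 (exact division)
2162 is NOT prime.

No, 2162 is not prime


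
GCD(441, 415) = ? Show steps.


441 = 1 * 415 + 26
415 = 15 * 26 + 25
26 = 1 * 25 + 1
25 = 25 * 1 + 0
GCD = 1


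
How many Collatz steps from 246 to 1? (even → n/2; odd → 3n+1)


246 → 123 → 370 → 185 → 556 → 278 → 139 → 418 → 209 → 628 → 314 → 157 → 472 → 236 → 118 → 59 → 178 → 89 → 268 → 134 → 67 → 202 → 101 → 304 → 152 → 76 → 38 → 19 → 58 → 29 → 88 → 44 → 22 → 11 → 34 → 17 → 52 → 26 → 13 → 40 → 20 → 10 → 5 → 16 → 8 → 4 → 2 → 1
Total steps = 47

47 steps


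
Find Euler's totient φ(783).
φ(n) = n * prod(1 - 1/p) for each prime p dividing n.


783 = 3^3 × 29
Prime factors: 3, 29
φ(783) = 783 × (1-1/3) × (1-1/29)
= 783 × 2/3 × 28/29 = 504

φ(783) = 504


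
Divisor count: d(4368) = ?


4368 = 2^4 × 3^1 × 7^1 × 13^1
d(4368) = (4+1) × (1+1) × (1+1) × (1+1) = 40

40 divisors


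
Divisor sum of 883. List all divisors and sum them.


Divisors of 883: 1, 883
Sum = 1 + 883 = 884

σ(883) = 884


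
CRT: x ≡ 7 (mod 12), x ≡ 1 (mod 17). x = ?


M = 12*17 = 204
M1 = M/12 = 17, M2 = M/17 = 12
M1^(-1) mod 12 = 5, M2^(-1) mod 17 = 10
x = 7*17*5 + 1*12*10 = 715
715 mod 204 = 103
Check: 103 mod 12 = 7 ✓, 103 mod 17 = 1 ✓

x ≡ 103 (mod 204)


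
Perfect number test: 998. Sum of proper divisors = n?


Proper divisors of 998: 1, 2, 499
Sum = 1 + 2 + 499 = 502

No, 998 is not perfect (502 ≠ 998)


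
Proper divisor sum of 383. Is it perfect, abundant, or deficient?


Proper divisors: 1
Sum = 1 = 1
1 < 383 → deficient

s(383) = 1 (deficient)


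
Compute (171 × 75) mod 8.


171 × 75 = 12825
12825 mod 8 = 1


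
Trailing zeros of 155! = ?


floor(155/5) = 31
floor(155/25) = 6
floor(155/125) = 1
Total = 38

38 trailing zeros


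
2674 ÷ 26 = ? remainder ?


2674 = 26 * 102 + 22
Check: 2652 + 22 = 2674

q = 102, r = 22


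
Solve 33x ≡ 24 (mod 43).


GCD(33, 43) = 1, unique solution
a^(-1) mod 43 = 30
x = 30 * 24 mod 43 = 32

x ≡ 32 (mod 43)


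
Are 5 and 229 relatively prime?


Euclidean algorithm:
229 = 45 * 5 + 4
5 = 1 * 4 + 1
4 = 4 * 1 + 0
GCD(5, 229) = 1

Yes, coprime (GCD = 1)


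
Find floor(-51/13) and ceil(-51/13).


-51/13 = -3.9231
floor = -4
ceil = -3

floor = -4, ceil = -3


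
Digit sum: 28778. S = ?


2 + 8 + 7 + 7 + 8 = 32


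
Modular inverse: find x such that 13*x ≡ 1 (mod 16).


Use the extended Euclidean algorithm on (16, 13); each row r = 16*s + 13*t:
r=16, s=1, t=0
r=13, s=0, t=1
q=1: r=3, s=1, t=-1   [16*(1) + 13*(-1) = 3]
q=4: r=1, s=-4, t=5   [16*(-4) + 13*(5) = 1]
q=3: r=0, s=13, t=-16   [16*(13) + 13*(-16) = 0]
GCD = 1 with t = 5, so 13*(5) ≡ 1 (mod 16)
Inverse = 5 mod 16 = 5
Check: 13 * 5 = 65 ≡ 1 (mod 16)

13^(-1) ≡ 5 (mod 16)
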